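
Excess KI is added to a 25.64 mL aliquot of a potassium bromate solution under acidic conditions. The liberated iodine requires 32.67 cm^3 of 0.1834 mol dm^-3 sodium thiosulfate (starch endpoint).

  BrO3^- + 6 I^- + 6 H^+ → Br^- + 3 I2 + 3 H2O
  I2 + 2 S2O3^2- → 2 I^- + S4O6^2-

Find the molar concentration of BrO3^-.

0.03895 mol/L

n(S2O3^2-) = 0.03267 × 0.1834 = 5.992 × 10^-3 mol
n(I2) = n(S2O3^2-)/2 = 2.996 × 10^-3 mol
From the 1:3 ratio, n(BrO3^-) in the aliquot = 1/3 × 2.996 × 10^-3 = 9.986 × 10^-4 mol
[BrO3^-] = 9.986 × 10^-4 / 0.02564 = 0.03895 mol/L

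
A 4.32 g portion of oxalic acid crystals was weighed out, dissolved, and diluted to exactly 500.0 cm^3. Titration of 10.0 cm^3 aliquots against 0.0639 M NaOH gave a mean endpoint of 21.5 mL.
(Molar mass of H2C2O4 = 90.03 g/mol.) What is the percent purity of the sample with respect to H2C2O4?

71.6 %

H2C2O4 + 2 NaOH → Na2C2O4 + 2 H2O
n(NaOH) per titration = 0.0215 × 0.0639 = 1.37 × 10^-3 mol
From the 1:2 ratio, n(H2C2O4) in each aliquot = 1/2 × 1.37 × 10^-3 = 6.87 × 10^-4 mol
n(H2C2O4) in the whole flask = 6.87 × 10^-4 × 500.0/10.0 = 0.0343 mol
mass of H2C2O4 = 0.0343 × 90.03 = 3.09 g
% H2C2O4 = 3.09 / 4.32 × 100 = 71.6 %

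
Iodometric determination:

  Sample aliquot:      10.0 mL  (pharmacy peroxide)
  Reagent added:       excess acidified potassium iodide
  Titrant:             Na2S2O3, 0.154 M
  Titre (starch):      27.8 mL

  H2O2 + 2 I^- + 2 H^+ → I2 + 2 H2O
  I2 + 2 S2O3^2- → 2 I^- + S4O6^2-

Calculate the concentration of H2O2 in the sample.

n(S2O3^2-) = 0.0278 × 0.154 = 4.28 × 10^-3 mol
n(I2) = n(S2O3^2-)/2 = 2.14 × 10^-3 mol
n(H2O2) in the aliquot = 2.14 × 10^-3 mol (1:1 ratio)
[H2O2] = 2.14 × 10^-3 / 0.0100 = 0.214 mol/L

0.214 M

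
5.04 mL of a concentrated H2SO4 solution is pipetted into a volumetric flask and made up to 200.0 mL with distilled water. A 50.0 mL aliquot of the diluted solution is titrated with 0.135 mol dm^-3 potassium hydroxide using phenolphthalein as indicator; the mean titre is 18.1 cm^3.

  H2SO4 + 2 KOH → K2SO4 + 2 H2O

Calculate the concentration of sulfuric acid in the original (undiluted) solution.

0.970 mol/L

n(KOH) = 0.0181 × 0.135 = 2.44 × 10^-3 mol
From the 1:2 ratio, n(H2SO4) in the aliquot = 1/2 × 2.44 × 10^-3 = 1.22 × 10^-3 mol
[H2SO4]_dilute = 1.22 × 10^-3 / 0.0500 = 0.0244 mol/L
Dilution factor = 200.0 / 5.04 = 39.68
[H2SO4]_stock = 0.0244 × 39.68 = 0.970 mol/L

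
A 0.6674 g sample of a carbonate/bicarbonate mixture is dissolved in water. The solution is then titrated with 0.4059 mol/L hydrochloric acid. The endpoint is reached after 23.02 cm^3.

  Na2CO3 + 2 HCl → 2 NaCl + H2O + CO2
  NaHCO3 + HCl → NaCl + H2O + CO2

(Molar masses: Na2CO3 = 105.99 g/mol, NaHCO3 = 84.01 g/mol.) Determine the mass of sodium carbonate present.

n(HCl) = 0.02302 × 0.4059 = 9.344 × 10^-3 mol
Let x = n(Na2CO3), y = n(NaHCO3).
Titrant: 2x + 1y = 9.344 × 10^-3;  mass: 105.99x + 84.01y = 0.6674
Solving, x = 1.895 × 10^-3 mol, y = 5.553 × 10^-3 mol
mass of Na2CO3 = 1.895 × 10^-3 × 105.99 = 0.2009 g

0.2009 g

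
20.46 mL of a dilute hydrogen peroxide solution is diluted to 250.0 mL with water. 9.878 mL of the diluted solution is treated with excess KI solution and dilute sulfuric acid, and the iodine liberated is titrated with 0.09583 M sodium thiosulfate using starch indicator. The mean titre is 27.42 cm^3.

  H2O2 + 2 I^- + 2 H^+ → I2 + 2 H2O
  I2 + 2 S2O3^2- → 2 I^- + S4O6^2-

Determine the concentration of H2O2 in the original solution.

n(S2O3^2-) = 0.02742 × 0.09583 = 2.628 × 10^-3 mol
n(I2) = n(S2O3^2-)/2 = 1.314 × 10^-3 mol
n(H2O2) in the aliquot = 1.314 × 10^-3 mol (1:1 ratio)
[H2O2]_dilute = 1.314 × 10^-3 / 0.009878 = 0.1330 mol/L
[H2O2]_original = 0.1330 × 250.0/20.46 = 1.625 mol/L

1.625 M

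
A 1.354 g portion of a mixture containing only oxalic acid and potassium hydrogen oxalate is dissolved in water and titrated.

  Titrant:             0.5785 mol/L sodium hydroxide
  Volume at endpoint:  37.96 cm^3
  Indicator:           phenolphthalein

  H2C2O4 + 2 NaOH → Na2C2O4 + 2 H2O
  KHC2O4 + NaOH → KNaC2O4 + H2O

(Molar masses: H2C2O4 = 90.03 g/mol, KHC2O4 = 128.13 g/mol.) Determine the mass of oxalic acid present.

0.7906 g

n(NaOH) = 0.03796 × 0.5785 = 0.02196 mol
Let x = n(H2C2O4), y = n(KHC2O4).
Titrant: 2x + 1y = 0.02196;  mass: 90.03x + 128.13y = 1.354
Solving, x = 8.781 × 10^-3 mol, y = 4.397 × 10^-3 mol
mass of H2C2O4 = 8.781 × 10^-3 × 90.03 = 0.7906 g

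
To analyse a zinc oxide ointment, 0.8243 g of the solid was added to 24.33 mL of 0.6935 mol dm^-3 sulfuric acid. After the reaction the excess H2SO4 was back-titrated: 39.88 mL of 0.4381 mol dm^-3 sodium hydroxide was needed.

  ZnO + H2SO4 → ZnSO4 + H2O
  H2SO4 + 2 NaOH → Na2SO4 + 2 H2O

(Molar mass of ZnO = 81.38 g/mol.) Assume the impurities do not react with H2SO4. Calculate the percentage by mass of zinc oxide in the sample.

n(H2SO4) added = 0.02433 × 0.6935 = 0.01687 mol
n(NaOH) used in back-titration = 0.03988 × 0.4381 = 0.01747 mol
From the 1:2 ratio, n(H2SO4) left over = 1/2 × 0.01747 = 8.736 × 10^-3 mol
n(H2SO4) consumed by analyte = 0.01687 − 8.736 × 10^-3 = 8.137 × 10^-3 mol
n(ZnO) = 8.137 × 10^-3 mol (1:1 ratio)
mass of ZnO = 8.137 × 10^-3 × 81.38 = 0.6622 g
% ZnO = 0.6622 / 0.8243 × 100 = 80.33 %

80.33 %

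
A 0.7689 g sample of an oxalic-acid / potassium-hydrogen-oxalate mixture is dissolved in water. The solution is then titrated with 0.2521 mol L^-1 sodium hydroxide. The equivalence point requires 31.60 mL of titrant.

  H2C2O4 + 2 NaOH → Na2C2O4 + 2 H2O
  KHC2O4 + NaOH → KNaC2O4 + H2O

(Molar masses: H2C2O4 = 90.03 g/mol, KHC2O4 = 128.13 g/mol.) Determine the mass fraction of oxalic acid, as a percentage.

n(NaOH) = 0.03160 × 0.2521 = 7.966 × 10^-3 mol
Let x = n(H2C2O4), y = n(KHC2O4).
Titrant: 2x + 1y = 7.966 × 10^-3;  mass: 90.03x + 128.13y = 0.7689
Solving, x = 1.515 × 10^-3 mol, y = 4.936 × 10^-3 mol
mass of H2C2O4 = 1.515 × 10^-3 × 90.03 = 0.1364 g
% H2C2O4 = 0.1364 / 0.7689 × 100 = 17.74 %

17.74 %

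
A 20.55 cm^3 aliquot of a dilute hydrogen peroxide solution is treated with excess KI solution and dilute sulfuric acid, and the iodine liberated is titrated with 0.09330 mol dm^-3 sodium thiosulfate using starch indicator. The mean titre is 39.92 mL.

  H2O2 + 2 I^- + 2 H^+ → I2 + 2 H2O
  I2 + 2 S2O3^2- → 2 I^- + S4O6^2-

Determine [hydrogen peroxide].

n(S2O3^2-) = 0.03992 × 0.09330 = 3.725 × 10^-3 mol
n(I2) = n(S2O3^2-)/2 = 1.862 × 10^-3 mol
n(H2O2) in the aliquot = 1.862 × 10^-3 mol (1:1 ratio)
[H2O2] = 1.862 × 10^-3 / 0.02055 = 0.09062 mol/L

0.09062 mol/L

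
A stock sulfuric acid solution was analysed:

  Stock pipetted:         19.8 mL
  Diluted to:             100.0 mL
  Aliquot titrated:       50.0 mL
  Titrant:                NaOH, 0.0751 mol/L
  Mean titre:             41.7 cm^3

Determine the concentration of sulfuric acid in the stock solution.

H2SO4 + 2 NaOH → Na2SO4 + 2 H2O
n(NaOH) = 0.0417 × 0.0751 = 3.13 × 10^-3 mol
From the 1:2 ratio, n(H2SO4) in the aliquot = 1/2 × 3.13 × 10^-3 = 1.57 × 10^-3 mol
[H2SO4]_dilute = 1.57 × 10^-3 / 0.0500 = 0.0313 mol/L
Dilution factor = 100.0 / 19.8 = 5.051
[H2SO4]_stock = 0.0313 × 5.051 = 0.158 mol/L

0.158 mol/L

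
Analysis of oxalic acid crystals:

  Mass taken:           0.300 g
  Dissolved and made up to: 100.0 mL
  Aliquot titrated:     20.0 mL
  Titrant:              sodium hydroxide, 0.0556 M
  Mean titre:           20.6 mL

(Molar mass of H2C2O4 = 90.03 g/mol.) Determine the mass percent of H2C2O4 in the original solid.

85.9 %

H2C2O4 + 2 NaOH → Na2C2O4 + 2 H2O
n(NaOH) per titration = 0.0206 × 0.0556 = 1.15 × 10^-3 mol
From the 1:2 ratio, n(H2C2O4) in each aliquot = 1/2 × 1.15 × 10^-3 = 5.73 × 10^-4 mol
n(H2C2O4) in the whole flask = 5.73 × 10^-4 × 100.0/20.0 = 2.86 × 10^-3 mol
mass of H2C2O4 = 2.86 × 10^-3 × 90.03 = 0.258 g
% H2C2O4 = 0.258 / 0.300 × 100 = 85.9 %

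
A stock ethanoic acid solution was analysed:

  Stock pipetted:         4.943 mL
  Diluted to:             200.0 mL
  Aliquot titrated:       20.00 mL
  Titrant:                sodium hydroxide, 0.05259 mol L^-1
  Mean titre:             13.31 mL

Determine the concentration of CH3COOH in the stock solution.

CH3COOH + NaOH → CH3COONa + H2O
n(NaOH) = 0.01331 × 0.05259 = 7.000 × 10^-4 mol
n(CH3COOH) in the aliquot = 7.000 × 10^-4 mol (1:1 ratio)
[CH3COOH]_dilute = 7.000 × 10^-4 / 0.02000 = 0.03500 mol/L
Dilution factor = 200.0 / 4.943 = 40.46
[CH3COOH]_stock = 0.03500 × 40.46 = 1.416 mol/L

1.416 mol/L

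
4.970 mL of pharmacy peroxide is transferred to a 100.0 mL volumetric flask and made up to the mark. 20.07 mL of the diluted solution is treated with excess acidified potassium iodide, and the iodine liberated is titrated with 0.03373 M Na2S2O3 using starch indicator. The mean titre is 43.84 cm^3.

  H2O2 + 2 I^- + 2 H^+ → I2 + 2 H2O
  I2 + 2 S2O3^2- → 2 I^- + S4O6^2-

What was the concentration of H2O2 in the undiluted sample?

0.7412 M

n(S2O3^2-) = 0.04384 × 0.03373 = 1.479 × 10^-3 mol
n(I2) = n(S2O3^2-)/2 = 7.394 × 10^-4 mol
n(H2O2) in the aliquot = 7.394 × 10^-4 mol (1:1 ratio)
[H2O2]_dilute = 7.394 × 10^-4 / 0.02007 = 0.03684 mol/L
[H2O2]_original = 0.03684 × 100.0/4.970 = 0.7412 mol/L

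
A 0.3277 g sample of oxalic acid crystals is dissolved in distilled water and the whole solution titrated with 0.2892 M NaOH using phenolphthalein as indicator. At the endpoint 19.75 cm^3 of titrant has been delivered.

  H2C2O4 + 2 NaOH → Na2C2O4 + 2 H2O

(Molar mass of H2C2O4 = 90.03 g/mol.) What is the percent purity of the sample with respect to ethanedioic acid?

n(NaOH) = 0.01975 L × 0.2892 mol/L = 5.712 × 10^-3 mol
From the 1:2 ratio, n(H2C2O4) = 1/2 × 5.712 × 10^-3 = 2.856 × 10^-3 mol
mass of H2C2O4 = 2.856 × 10^-3 × 90.03 g/mol = 0.2571 g
% H2C2O4 = 0.2571 / 0.3277 × 100 = 78.46 %

78.46 %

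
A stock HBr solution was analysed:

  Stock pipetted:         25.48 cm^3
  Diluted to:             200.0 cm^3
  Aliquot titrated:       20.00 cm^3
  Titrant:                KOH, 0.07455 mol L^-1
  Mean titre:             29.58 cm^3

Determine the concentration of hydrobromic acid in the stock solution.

0.8655 mol/L

HBr + KOH → KBr + H2O
n(KOH) = 0.02958 × 0.07455 = 2.205 × 10^-3 mol
n(HBr) in the aliquot = 2.205 × 10^-3 mol (1:1 ratio)
[HBr]_dilute = 2.205 × 10^-3 / 0.02000 = 0.1103 mol/L
Dilution factor = 200.0 / 25.48 = 7.849
[HBr]_stock = 0.1103 × 7.849 = 0.8655 mol/L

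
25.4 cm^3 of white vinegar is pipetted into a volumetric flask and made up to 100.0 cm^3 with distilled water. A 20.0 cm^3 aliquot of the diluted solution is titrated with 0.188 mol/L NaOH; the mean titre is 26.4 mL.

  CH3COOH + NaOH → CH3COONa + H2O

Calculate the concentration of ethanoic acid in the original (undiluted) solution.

0.977 mol/L

n(NaOH) = 0.0264 × 0.188 = 4.96 × 10^-3 mol
n(CH3COOH) in the aliquot = 4.96 × 10^-3 mol (1:1 ratio)
[CH3COOH]_dilute = 4.96 × 10^-3 / 0.0200 = 0.248 mol/L
Dilution factor = 100.0 / 25.4 = 3.937
[CH3COOH]_stock = 0.248 × 3.937 = 0.977 mol/L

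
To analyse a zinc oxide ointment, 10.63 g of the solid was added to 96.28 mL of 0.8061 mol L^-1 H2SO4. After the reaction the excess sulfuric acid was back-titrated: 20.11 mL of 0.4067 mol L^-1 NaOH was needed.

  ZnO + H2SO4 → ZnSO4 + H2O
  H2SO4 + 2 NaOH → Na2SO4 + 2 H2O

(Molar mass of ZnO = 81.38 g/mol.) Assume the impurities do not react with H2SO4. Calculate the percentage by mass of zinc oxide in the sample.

n(H2SO4) added = 0.09628 × 0.8061 = 0.07761 mol
n(NaOH) used in back-titration = 0.02011 × 0.4067 = 8.179 × 10^-3 mol
From the 1:2 ratio, n(H2SO4) left over = 1/2 × 8.179 × 10^-3 = 4.089 × 10^-3 mol
n(H2SO4) consumed by analyte = 0.07761 − 4.089 × 10^-3 = 0.07352 mol
n(ZnO) = 0.07352 mol (1:1 ratio)
mass of ZnO = 0.07352 × 81.38 = 5.983 g
% ZnO = 5.983 / 10.63 × 100 = 56.29 %

56.29 %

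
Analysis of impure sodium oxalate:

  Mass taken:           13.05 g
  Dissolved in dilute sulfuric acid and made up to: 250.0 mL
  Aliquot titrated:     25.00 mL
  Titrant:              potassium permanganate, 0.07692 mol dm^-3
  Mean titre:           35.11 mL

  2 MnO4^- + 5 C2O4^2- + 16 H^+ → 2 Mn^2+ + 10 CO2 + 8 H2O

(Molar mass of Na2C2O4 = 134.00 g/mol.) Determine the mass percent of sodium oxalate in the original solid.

69.33 %

n(KMnO4) per titration = 0.03511 × 0.07692 = 2.701 × 10^-3 mol
From the 5:2 ratio, n(Na2C2O4) in each aliquot = 5/2 × 2.701 × 10^-3 = 6.752 × 10^-3 mol
n(Na2C2O4) in the whole flask = 6.752 × 10^-3 × 250.0/25.00 = 0.06752 mol
mass of Na2C2O4 = 0.06752 × 134.00 = 9.047 g
% Na2C2O4 = 9.047 / 13.05 × 100 = 69.33 %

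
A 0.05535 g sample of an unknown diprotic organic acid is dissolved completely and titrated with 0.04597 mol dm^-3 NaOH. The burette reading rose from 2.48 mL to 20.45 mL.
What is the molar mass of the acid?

134.0 g/mol

n(NaOH) = 0.01797 L × 0.04597 mol/L = 8.261 × 10^-4 mol
From the 1:2 ratio, n(H2A) = 1/2 × 8.261 × 10^-4 = 4.130 × 10^-4 mol
M = m / n = 0.05535 g / 4.130 × 10^-4 mol = 134.0 g/mol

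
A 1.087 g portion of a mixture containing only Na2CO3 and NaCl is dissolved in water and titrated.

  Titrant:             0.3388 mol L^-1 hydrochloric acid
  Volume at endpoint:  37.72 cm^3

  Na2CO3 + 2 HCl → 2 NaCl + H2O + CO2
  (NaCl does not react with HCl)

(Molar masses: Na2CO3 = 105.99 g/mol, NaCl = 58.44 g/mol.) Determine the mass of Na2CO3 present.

n(HCl) = 0.03772 × 0.3388 = 0.01278 mol
Let x = n(Na2CO3), y = n(NaCl).
Titrant: 2x = 0.01278;  mass: 105.99x + 58.44y = 1.087
Solving, x = 6.390 × 10^-3 mol, y = 7.011 × 10^-3 mol
mass of Na2CO3 = 6.390 × 10^-3 × 105.99 = 0.6773 g

0.6773 g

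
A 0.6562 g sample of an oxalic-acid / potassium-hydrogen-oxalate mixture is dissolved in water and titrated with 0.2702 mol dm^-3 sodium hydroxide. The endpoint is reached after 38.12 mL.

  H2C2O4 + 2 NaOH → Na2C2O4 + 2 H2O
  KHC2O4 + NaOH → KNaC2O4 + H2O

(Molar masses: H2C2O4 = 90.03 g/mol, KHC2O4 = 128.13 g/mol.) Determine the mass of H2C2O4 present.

0.3594 g

n(NaOH) = 0.03812 × 0.2702 = 0.01030 mol
Let x = n(H2C2O4), y = n(KHC2O4).
Titrant: 2x + 1y = 0.01030;  mass: 90.03x + 128.13y = 0.6562
Solving, x = 3.992 × 10^-3 mol, y = 2.317 × 10^-3 mol
mass of H2C2O4 = 3.992 × 10^-3 × 90.03 = 0.3594 g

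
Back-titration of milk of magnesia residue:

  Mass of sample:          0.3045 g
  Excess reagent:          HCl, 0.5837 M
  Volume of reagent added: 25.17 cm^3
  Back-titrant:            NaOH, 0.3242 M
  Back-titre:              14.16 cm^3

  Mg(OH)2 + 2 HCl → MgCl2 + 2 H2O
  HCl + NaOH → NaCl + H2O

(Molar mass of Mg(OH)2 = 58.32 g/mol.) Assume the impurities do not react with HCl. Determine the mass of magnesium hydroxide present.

0.2945 g

n(HCl) added = 0.02517 × 0.5837 = 0.01469 mol
n(NaOH) used in back-titration = 0.01416 × 0.3242 = 4.591 × 10^-3 mol
n(HCl) left over = 4.591 × 10^-3 mol (1:1 ratio)
n(HCl) consumed by analyte = 0.01469 − 4.591 × 10^-3 = 0.01010 mol
From the 1:2 ratio, n(Mg(OH)2) = 1/2 × 0.01010 = 5.051 × 10^-3 mol
mass of Mg(OH)2 = 5.051 × 10^-3 × 58.32 = 0.2945 g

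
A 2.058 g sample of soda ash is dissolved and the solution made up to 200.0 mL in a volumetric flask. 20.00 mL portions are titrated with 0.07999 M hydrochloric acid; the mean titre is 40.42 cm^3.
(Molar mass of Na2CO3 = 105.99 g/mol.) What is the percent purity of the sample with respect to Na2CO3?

83.26 %

Na2CO3 + 2 HCl → 2 NaCl + H2O + CO2
n(HCl) per titration = 0.04042 × 0.07999 = 3.233 × 10^-3 mol
From the 1:2 ratio, n(Na2CO3) in each aliquot = 1/2 × 3.233 × 10^-3 = 1.617 × 10^-3 mol
n(Na2CO3) in the whole flask = 1.617 × 10^-3 × 200.0/20.00 = 0.01617 mol
mass of Na2CO3 = 0.01617 × 105.99 = 1.713 g
% Na2CO3 = 1.713 / 2.058 × 100 = 83.26 %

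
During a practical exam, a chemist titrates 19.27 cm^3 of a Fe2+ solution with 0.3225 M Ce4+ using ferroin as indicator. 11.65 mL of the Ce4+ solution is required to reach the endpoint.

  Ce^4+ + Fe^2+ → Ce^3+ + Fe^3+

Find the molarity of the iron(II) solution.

n(Ce4+) = 0.01165 L × 0.3225 mol/L = 3.757 × 10^-3 mol
n(Fe2+) = 3.757 × 10^-3 mol (1:1 mole ratio)
[Fe2+] = 3.757 × 10^-3 mol / 0.01927 L = 0.1950 mol/L

0.1950 M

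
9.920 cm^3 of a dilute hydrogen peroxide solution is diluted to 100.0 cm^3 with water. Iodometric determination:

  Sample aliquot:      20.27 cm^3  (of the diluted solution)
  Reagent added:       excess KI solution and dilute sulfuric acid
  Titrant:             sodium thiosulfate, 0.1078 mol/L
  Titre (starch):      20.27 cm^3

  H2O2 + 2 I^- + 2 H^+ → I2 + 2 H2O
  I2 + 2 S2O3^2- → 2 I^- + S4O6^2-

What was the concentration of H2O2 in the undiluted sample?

0.5433 mol/L

n(S2O3^2-) = 0.02027 × 0.1078 = 2.185 × 10^-3 mol
n(I2) = n(S2O3^2-)/2 = 1.093 × 10^-3 mol
n(H2O2) in the aliquot = 1.093 × 10^-3 mol (1:1 ratio)
[H2O2]_dilute = 1.093 × 10^-3 / 0.02027 = 0.05390 mol/L
[H2O2]_original = 0.05390 × 100.0/9.920 = 0.5433 mol/L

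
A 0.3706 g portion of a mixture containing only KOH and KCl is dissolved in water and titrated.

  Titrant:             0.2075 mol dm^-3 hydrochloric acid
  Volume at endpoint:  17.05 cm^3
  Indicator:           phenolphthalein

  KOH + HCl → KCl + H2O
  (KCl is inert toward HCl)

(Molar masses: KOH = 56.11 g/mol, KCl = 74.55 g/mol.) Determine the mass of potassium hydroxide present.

0.1985 g

n(HCl) = 0.01705 × 0.2075 = 3.538 × 10^-3 mol
Let x = n(KOH), y = n(KCl).
Titrant: 1x = 3.538 × 10^-3;  mass: 56.11x + 74.55y = 0.3706
Solving, x = 3.538 × 10^-3 mol, y = 2.308 × 10^-3 mol
mass of KOH = 3.538 × 10^-3 × 56.11 = 0.1985 g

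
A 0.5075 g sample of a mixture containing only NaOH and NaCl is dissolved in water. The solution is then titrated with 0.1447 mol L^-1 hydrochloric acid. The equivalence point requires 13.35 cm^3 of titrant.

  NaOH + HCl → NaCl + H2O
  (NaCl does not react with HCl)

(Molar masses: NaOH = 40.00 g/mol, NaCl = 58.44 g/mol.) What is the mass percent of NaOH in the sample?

n(HCl) = 0.01335 × 0.1447 = 1.932 × 10^-3 mol
Let x = n(NaOH), y = n(NaCl).
Titrant: 1x = 1.932 × 10^-3;  mass: 40.00x + 58.44y = 0.5075
Solving, x = 1.932 × 10^-3 mol, y = 7.362 × 10^-3 mol
mass of NaOH = 1.932 × 10^-3 × 40.00 = 0.07727 g
% NaOH = 0.07727 / 0.5075 × 100 = 15.23 %

15.23 %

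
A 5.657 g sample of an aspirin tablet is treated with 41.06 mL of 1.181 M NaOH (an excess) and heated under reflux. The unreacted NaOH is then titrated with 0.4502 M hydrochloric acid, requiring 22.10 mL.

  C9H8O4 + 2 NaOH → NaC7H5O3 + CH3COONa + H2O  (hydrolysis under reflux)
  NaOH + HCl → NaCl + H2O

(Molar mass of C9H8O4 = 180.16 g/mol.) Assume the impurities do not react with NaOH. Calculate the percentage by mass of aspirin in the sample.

61.37 %

n(NaOH) added = 0.04106 × 1.181 = 0.04849 mol
n(HCl) used in back-titration = 0.02210 × 0.4502 = 9.949 × 10^-3 mol
n(NaOH) left over = 9.949 × 10^-3 mol (1:1 ratio)
n(NaOH) consumed by analyte = 0.04849 − 9.949 × 10^-3 = 0.03854 mol
From the 1:2 ratio, n(C9H8O4) = 1/2 × 0.03854 = 0.01927 mol
mass of C9H8O4 = 0.01927 × 180.16 = 3.472 g
% C9H8O4 = 3.472 / 5.657 × 100 = 61.37 %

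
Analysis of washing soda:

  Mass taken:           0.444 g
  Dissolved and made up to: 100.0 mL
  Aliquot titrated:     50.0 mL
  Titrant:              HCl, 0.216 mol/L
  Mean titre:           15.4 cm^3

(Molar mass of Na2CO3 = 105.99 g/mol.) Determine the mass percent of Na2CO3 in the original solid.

79.4 %

Na2CO3 + 2 HCl → 2 NaCl + H2O + CO2
n(HCl) per titration = 0.0154 × 0.216 = 3.33 × 10^-3 mol
From the 1:2 ratio, n(Na2CO3) in each aliquot = 1/2 × 3.33 × 10^-3 = 1.66 × 10^-3 mol
n(Na2CO3) in the whole flask = 1.66 × 10^-3 × 100.0/50.0 = 3.33 × 10^-3 mol
mass of Na2CO3 = 3.33 × 10^-3 × 105.99 = 0.353 g
% Na2CO3 = 0.353 / 0.444 × 100 = 79.4 %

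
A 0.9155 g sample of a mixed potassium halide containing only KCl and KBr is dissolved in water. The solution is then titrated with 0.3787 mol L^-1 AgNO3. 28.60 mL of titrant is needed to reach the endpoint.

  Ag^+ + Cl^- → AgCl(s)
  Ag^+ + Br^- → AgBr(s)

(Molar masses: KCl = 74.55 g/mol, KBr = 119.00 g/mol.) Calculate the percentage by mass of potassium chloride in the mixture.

68.40 %

n(AgNO3) = 0.02860 × 0.3787 = 0.01083 mol
Let x = n(KCl), y = n(KBr).
Titrant: 1x + 1y = 0.01083;  mass: 74.55x + 119.00y = 0.9155
Solving, x = 8.400 × 10^-3 mol, y = 2.431 × 10^-3 mol
mass of KCl = 8.400 × 10^-3 × 74.55 = 0.6262 g
% KCl = 0.6262 / 0.9155 × 100 = 68.40 %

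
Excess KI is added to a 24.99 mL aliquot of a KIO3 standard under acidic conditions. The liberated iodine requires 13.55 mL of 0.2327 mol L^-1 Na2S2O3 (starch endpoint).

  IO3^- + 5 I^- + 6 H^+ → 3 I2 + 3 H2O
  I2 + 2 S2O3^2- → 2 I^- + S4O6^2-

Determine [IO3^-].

0.02103 mol/L

n(S2O3^2-) = 0.01355 × 0.2327 = 3.153 × 10^-3 mol
n(I2) = n(S2O3^2-)/2 = 1.577 × 10^-3 mol
From the 1:3 ratio, n(IO3^-) in the aliquot = 1/3 × 1.577 × 10^-3 = 5.255 × 10^-4 mol
[IO3^-] = 5.255 × 10^-4 / 0.02499 = 0.02103 mol/L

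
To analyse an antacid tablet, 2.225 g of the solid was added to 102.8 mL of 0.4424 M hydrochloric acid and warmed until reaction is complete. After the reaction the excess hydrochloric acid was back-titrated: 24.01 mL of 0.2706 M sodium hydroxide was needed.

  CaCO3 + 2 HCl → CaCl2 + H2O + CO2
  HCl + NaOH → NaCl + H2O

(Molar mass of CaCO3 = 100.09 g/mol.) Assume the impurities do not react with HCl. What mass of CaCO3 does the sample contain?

n(HCl) added = 0.1028 × 0.4424 = 0.04548 mol
n(NaOH) used in back-titration = 0.02401 × 0.2706 = 6.497 × 10^-3 mol
n(HCl) left over = 6.497 × 10^-3 mol (1:1 ratio)
n(HCl) consumed by analyte = 0.04548 − 6.497 × 10^-3 = 0.03898 mol
From the 1:2 ratio, n(CaCO3) = 1/2 × 0.03898 = 0.01949 mol
mass of CaCO3 = 0.01949 × 100.09 = 1.951 g

1.951 g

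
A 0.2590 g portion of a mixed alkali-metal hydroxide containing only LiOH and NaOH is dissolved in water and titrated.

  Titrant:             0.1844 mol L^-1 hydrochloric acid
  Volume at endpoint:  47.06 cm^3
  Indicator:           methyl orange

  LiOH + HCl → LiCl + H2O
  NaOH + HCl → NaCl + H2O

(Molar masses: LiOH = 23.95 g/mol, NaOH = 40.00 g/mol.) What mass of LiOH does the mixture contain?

n(HCl) = 0.04706 × 0.1844 = 8.678 × 10^-3 mol
Let x = n(LiOH), y = n(NaOH).
Titrant: 1x + 1y = 8.678 × 10^-3;  mass: 23.95x + 40.00y = 0.2590
Solving, x = 5.490 × 10^-3 mol, y = 3.188 × 10^-3 mol
mass of LiOH = 5.490 × 10^-3 × 23.95 = 0.1315 g

0.1315 g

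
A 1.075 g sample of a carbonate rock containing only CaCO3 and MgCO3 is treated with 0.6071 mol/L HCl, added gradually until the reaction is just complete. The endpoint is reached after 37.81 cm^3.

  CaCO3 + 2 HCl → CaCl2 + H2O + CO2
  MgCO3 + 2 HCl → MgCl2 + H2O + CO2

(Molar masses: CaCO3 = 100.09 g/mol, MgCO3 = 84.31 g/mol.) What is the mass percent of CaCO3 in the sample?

n(HCl) = 0.03781 × 0.6071 = 0.02295 mol
Let x = n(CaCO3), y = n(MgCO3).
Titrant: 2x + 2y = 0.02295;  mass: 100.09x + 84.31y = 1.075
Solving, x = 6.803 × 10^-3 mol, y = 4.674 × 10^-3 mol
mass of CaCO3 = 6.803 × 10^-3 × 100.09 = 0.6809 g
% CaCO3 = 0.6809 / 1.075 × 100 = 63.34 %

63.34 %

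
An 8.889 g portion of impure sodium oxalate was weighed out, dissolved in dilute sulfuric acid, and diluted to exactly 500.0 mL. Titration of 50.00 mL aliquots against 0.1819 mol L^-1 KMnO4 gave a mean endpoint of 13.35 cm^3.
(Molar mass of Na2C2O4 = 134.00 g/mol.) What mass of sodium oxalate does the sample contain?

2 MnO4^- + 5 C2O4^2- + 16 H^+ → 2 Mn^2+ + 10 CO2 + 8 H2O
n(KMnO4) per titration = 0.01335 × 0.1819 = 2.428 × 10^-3 mol
From the 5:2 ratio, n(Na2C2O4) in each aliquot = 5/2 × 2.428 × 10^-3 = 6.071 × 10^-3 mol
n(Na2C2O4) in the whole flask = 6.071 × 10^-3 × 500.0/50.00 = 0.06071 mol
mass of Na2C2O4 = 0.06071 × 134.00 = 8.135 g

8.135 g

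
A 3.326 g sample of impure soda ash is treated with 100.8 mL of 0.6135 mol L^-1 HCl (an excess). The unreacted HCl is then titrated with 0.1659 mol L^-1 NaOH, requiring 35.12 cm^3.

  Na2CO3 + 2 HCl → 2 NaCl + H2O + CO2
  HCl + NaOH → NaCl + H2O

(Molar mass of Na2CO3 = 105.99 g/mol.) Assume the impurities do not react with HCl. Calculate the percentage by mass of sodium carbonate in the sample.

n(HCl) added = 0.1008 × 0.6135 = 0.06184 mol
n(NaOH) used in back-titration = 0.03512 × 0.1659 = 5.826 × 10^-3 mol
n(HCl) left over = 5.826 × 10^-3 mol (1:1 ratio)
n(HCl) consumed by analyte = 0.06184 − 5.826 × 10^-3 = 0.05601 mol
From the 1:2 ratio, n(Na2CO3) = 1/2 × 0.05601 = 0.02801 mol
mass of Na2CO3 = 0.02801 × 105.99 = 2.968 g
% Na2CO3 = 2.968 / 3.326 × 100 = 89.25 %

89.25 %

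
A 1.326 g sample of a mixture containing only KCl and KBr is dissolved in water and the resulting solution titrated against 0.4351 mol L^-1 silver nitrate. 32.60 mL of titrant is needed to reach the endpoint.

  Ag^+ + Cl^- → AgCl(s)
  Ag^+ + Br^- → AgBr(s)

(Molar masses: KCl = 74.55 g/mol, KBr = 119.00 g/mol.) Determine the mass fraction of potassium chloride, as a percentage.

n(AgNO3) = 0.03260 × 0.4351 = 0.01418 mol
Let x = n(KCl), y = n(KBr).
Titrant: 1x + 1y = 0.01418;  mass: 74.55x + 119.00y = 1.326
Solving, x = 8.142 × 10^-3 mol, y = 6.042 × 10^-3 mol
mass of KCl = 8.142 × 10^-3 × 74.55 = 0.6070 g
% KCl = 0.6070 / 1.326 × 100 = 45.78 %

45.78 %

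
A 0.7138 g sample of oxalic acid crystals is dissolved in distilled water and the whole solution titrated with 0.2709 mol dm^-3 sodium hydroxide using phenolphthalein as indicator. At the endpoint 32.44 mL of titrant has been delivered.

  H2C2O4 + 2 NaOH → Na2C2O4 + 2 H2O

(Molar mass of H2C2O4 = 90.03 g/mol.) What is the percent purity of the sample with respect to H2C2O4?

n(NaOH) = 0.03244 L × 0.2709 mol/L = 8.788 × 10^-3 mol
From the 1:2 ratio, n(H2C2O4) = 1/2 × 8.788 × 10^-3 = 4.394 × 10^-3 mol
mass of H2C2O4 = 4.394 × 10^-3 × 90.03 g/mol = 0.3956 g
% H2C2O4 = 0.3956 / 0.7138 × 100 = 55.42 %

55.42 %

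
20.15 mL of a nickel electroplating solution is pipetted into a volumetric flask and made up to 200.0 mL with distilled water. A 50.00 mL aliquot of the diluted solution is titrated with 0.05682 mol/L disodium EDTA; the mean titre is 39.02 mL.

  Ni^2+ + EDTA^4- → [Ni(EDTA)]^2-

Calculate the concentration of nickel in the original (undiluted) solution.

n(EDTA) = 0.03902 × 0.05682 = 2.217 × 10^-3 mol
n(Ni2+) in the aliquot = 2.217 × 10^-3 mol (1:1 ratio)
[Ni2+]_dilute = 2.217 × 10^-3 / 0.05000 = 0.04434 mol/L
Dilution factor = 200.0 / 20.15 = 9.926
[Ni2+]_stock = 0.04434 × 9.926 = 0.4401 mol/L

0.4401 mol/L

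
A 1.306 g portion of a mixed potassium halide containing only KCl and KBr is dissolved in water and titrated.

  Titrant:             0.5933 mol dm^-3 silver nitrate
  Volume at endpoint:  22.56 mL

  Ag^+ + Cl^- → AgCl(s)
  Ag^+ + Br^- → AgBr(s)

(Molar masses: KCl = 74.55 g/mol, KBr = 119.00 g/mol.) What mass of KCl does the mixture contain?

n(AgNO3) = 0.02256 × 0.5933 = 0.01338 mol
Let x = n(KCl), y = n(KBr).
Titrant: 1x + 1y = 0.01338;  mass: 74.55x + 119.00y = 1.306
Solving, x = 6.452 × 10^-3 mol, y = 6.933 × 10^-3 mol
mass of KCl = 6.452 × 10^-3 × 74.55 = 0.4810 g

0.4810 g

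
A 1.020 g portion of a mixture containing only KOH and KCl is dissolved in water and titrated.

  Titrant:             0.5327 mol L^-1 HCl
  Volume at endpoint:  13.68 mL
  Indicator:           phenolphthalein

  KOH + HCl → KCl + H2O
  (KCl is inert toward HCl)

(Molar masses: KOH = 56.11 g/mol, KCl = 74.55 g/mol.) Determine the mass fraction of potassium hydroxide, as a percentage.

n(HCl) = 0.01368 × 0.5327 = 7.287 × 10^-3 mol
Let x = n(KOH), y = n(KCl).
Titrant: 1x = 7.287 × 10^-3;  mass: 56.11x + 74.55y = 1.020
Solving, x = 7.287 × 10^-3 mol, y = 8.197 × 10^-3 mol
mass of KOH = 7.287 × 10^-3 × 56.11 = 0.4089 g
% KOH = 0.4089 / 1.020 × 100 = 40.09 %

40.09 %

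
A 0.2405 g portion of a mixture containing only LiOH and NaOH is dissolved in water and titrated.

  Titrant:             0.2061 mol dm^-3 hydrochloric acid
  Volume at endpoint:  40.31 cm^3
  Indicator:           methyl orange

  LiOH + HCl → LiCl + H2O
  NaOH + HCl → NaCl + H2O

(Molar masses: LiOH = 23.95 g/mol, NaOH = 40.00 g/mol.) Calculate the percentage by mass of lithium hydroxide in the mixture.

n(HCl) = 0.04031 × 0.2061 = 8.308 × 10^-3 mol
Let x = n(LiOH), y = n(NaOH).
Titrant: 1x + 1y = 8.308 × 10^-3;  mass: 23.95x + 40.00y = 0.2405
Solving, x = 5.721 × 10^-3 mol, y = 2.587 × 10^-3 mol
mass of LiOH = 5.721 × 10^-3 × 23.95 = 0.1370 g
% LiOH = 0.1370 / 0.2405 × 100 = 56.97 %

56.97 %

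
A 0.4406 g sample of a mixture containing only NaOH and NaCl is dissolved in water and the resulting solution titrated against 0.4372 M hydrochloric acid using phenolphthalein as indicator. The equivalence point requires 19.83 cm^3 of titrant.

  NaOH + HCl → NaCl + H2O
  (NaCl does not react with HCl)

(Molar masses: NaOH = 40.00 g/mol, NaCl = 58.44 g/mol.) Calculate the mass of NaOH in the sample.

0.3468 g

n(HCl) = 0.01983 × 0.4372 = 8.670 × 10^-3 mol
Let x = n(NaOH), y = n(NaCl).
Titrant: 1x = 8.670 × 10^-3;  mass: 40.00x + 58.44y = 0.4406
Solving, x = 8.670 × 10^-3 mol, y = 1.605 × 10^-3 mol
mass of NaOH = 8.670 × 10^-3 × 40.00 = 0.3468 g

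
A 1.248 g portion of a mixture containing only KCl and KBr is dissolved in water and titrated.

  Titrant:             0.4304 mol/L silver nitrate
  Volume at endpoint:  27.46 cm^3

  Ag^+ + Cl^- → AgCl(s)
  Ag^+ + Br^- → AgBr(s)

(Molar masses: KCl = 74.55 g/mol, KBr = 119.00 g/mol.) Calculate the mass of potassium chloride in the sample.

n(AgNO3) = 0.02746 × 0.4304 = 0.01182 mol
Let x = n(KCl), y = n(KBr).
Titrant: 1x + 1y = 0.01182;  mass: 74.55x + 119.00y = 1.248
Solving, x = 3.564 × 10^-3 mol, y = 8.254 × 10^-3 mol
mass of KCl = 3.564 × 10^-3 × 74.55 = 0.2657 g

0.2657 g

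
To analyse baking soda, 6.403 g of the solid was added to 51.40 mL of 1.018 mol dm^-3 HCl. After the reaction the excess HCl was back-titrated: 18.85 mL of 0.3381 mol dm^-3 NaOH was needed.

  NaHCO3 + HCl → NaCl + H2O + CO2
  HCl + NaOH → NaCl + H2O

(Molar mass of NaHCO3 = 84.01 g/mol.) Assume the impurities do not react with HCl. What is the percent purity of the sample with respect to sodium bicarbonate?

n(HCl) added = 0.05140 × 1.018 = 0.05233 mol
n(NaOH) used in back-titration = 0.01885 × 0.3381 = 6.373 × 10^-3 mol
n(HCl) left over = 6.373 × 10^-3 mol (1:1 ratio)
n(HCl) consumed by analyte = 0.05233 − 6.373 × 10^-3 = 0.04595 mol
n(NaHCO3) = 0.04595 mol (1:1 ratio)
mass of NaHCO3 = 0.04595 × 84.01 = 3.860 g
% NaHCO3 = 3.860 / 6.403 × 100 = 60.29 %

60.29 %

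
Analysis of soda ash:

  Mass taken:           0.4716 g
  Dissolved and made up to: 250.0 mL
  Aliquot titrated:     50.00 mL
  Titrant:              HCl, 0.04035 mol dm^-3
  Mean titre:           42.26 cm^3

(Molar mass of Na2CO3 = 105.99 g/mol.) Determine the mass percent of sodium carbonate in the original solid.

Na2CO3 + 2 HCl → 2 NaCl + H2O + CO2
n(HCl) per titration = 0.04226 × 0.04035 = 1.705 × 10^-3 mol
From the 1:2 ratio, n(Na2CO3) in each aliquot = 1/2 × 1.705 × 10^-3 = 8.526 × 10^-4 mol
n(Na2CO3) in the whole flask = 8.526 × 10^-4 × 250.0/50.00 = 4.263 × 10^-3 mol
mass of Na2CO3 = 4.263 × 10^-3 × 105.99 = 0.4518 g
% Na2CO3 = 0.4518 / 0.4716 × 100 = 95.81 %

95.81 %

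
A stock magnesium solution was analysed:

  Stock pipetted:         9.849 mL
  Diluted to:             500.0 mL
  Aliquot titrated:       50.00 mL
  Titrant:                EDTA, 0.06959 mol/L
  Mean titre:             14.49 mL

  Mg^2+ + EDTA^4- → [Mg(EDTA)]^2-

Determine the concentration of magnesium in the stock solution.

n(EDTA) = 0.01449 × 0.06959 = 1.008 × 10^-3 mol
n(Mg2+) in the aliquot = 1.008 × 10^-3 mol (1:1 ratio)
[Mg2+]_dilute = 1.008 × 10^-3 / 0.05000 = 0.02017 mol/L
Dilution factor = 500.0 / 9.849 = 50.77
[Mg2+]_stock = 0.02017 × 50.77 = 1.024 mol/L

1.024 mol/L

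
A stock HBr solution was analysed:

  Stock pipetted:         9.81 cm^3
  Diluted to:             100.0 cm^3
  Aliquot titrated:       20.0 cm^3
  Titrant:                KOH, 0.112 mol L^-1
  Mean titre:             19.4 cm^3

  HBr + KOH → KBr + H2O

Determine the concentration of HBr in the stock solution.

1.11 mol/L

n(KOH) = 0.0194 × 0.112 = 2.17 × 10^-3 mol
n(HBr) in the aliquot = 2.17 × 10^-3 mol (1:1 ratio)
[HBr]_dilute = 2.17 × 10^-3 / 0.0200 = 0.109 mol/L
Dilution factor = 100.0 / 9.81 = 10.19
[HBr]_stock = 0.109 × 10.19 = 1.11 mol/L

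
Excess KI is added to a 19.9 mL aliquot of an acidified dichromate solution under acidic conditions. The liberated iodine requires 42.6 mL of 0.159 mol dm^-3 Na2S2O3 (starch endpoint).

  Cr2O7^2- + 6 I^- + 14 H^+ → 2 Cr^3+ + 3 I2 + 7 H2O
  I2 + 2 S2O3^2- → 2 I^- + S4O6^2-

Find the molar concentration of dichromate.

n(S2O3^2-) = 0.0426 × 0.159 = 6.77 × 10^-3 mol
n(I2) = n(S2O3^2-)/2 = 3.39 × 10^-3 mol
From the 1:3 ratio, n(Cr2O7^2-) in the aliquot = 1/3 × 3.39 × 10^-3 = 1.13 × 10^-3 mol
[Cr2O7^2-] = 1.13 × 10^-3 / 0.0199 = 0.0567 mol/L

0.0567 mol/L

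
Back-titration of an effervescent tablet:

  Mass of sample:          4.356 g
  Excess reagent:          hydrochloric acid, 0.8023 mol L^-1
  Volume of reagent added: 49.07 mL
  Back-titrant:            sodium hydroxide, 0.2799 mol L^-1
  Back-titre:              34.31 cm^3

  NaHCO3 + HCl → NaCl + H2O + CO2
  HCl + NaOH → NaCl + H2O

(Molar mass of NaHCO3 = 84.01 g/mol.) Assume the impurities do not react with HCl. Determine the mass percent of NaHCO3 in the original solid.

n(HCl) added = 0.04907 × 0.8023 = 0.03937 mol
n(NaOH) used in back-titration = 0.03431 × 0.2799 = 9.603 × 10^-3 mol
n(HCl) left over = 9.603 × 10^-3 mol (1:1 ratio)
n(HCl) consumed by analyte = 0.03937 − 9.603 × 10^-3 = 0.02977 mol
n(NaHCO3) = 0.02977 mol (1:1 ratio)
mass of NaHCO3 = 0.02977 × 84.01 = 2.501 g
% NaHCO3 = 2.501 / 4.356 × 100 = 57.41 %

57.41 %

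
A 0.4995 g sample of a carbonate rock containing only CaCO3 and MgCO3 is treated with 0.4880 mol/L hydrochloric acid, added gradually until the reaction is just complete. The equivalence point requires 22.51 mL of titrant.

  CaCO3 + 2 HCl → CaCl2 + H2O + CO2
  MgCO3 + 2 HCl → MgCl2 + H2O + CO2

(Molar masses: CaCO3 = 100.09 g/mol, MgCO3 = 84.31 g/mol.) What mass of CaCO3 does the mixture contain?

0.2311 g

n(HCl) = 0.02251 × 0.4880 = 0.01098 mol
Let x = n(CaCO3), y = n(MgCO3).
Titrant: 2x + 2y = 0.01098;  mass: 100.09x + 84.31y = 0.4995
Solving, x = 2.309 × 10^-3 mol, y = 3.184 × 10^-3 mol
mass of CaCO3 = 2.309 × 10^-3 × 100.09 = 0.2311 g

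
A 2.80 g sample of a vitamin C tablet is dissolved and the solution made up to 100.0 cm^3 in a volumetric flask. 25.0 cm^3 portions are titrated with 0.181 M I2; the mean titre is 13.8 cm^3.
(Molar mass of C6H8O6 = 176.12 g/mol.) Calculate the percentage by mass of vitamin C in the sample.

62.8 %

C6H8O6 + I2 → C6H6O6 + 2 HI
n(I2) per titration = 0.0138 × 0.181 = 2.50 × 10^-3 mol
n(C6H8O6) in each aliquot = 2.50 × 10^-3 mol (1:1 ratio)
n(C6H8O6) in the whole flask = 2.50 × 10^-3 × 100.0/25.0 = 9.99 × 10^-3 mol
mass of C6H8O6 = 9.99 × 10^-3 × 176.12 = 1.76 g
% C6H8O6 = 1.76 / 2.80 × 100 = 62.8 %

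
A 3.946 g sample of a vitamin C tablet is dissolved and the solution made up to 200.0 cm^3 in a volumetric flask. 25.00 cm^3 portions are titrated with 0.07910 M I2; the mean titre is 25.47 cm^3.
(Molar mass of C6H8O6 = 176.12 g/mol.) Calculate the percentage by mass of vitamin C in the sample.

C6H8O6 + I2 → C6H6O6 + 2 HI
n(I2) per titration = 0.02547 × 0.07910 = 2.015 × 10^-3 mol
n(C6H8O6) in each aliquot = 2.015 × 10^-3 mol (1:1 ratio)
n(C6H8O6) in the whole flask = 2.015 × 10^-3 × 200.0/25.00 = 0.01612 mol
mass of C6H8O6 = 0.01612 × 176.12 = 2.839 g
% C6H8O6 = 2.839 / 3.946 × 100 = 71.94 %

71.94 %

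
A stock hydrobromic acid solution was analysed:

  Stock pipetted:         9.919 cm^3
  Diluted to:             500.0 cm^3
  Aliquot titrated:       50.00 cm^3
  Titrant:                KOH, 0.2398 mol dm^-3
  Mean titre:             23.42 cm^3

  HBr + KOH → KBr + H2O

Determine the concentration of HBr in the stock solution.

5.662 mol/L

n(KOH) = 0.02342 × 0.2398 = 5.616 × 10^-3 mol
n(HBr) in the aliquot = 5.616 × 10^-3 mol (1:1 ratio)
[HBr]_dilute = 5.616 × 10^-3 / 0.05000 = 0.1123 mol/L
Dilution factor = 500.0 / 9.919 = 50.41
[HBr]_stock = 0.1123 × 50.41 = 5.662 mol/L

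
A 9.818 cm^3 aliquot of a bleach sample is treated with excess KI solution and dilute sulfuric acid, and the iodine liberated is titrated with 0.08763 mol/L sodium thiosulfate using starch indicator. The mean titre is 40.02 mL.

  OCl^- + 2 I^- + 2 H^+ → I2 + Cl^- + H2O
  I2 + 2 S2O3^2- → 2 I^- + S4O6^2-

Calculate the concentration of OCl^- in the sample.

0.1786 mol/L

n(S2O3^2-) = 0.04002 × 0.08763 = 3.507 × 10^-3 mol
n(I2) = n(S2O3^2-)/2 = 1.753 × 10^-3 mol
n(OCl^-) in the aliquot = 1.753 × 10^-3 mol (1:1 ratio)
[OCl^-] = 1.753 × 10^-3 / 0.009818 = 0.1786 mol/L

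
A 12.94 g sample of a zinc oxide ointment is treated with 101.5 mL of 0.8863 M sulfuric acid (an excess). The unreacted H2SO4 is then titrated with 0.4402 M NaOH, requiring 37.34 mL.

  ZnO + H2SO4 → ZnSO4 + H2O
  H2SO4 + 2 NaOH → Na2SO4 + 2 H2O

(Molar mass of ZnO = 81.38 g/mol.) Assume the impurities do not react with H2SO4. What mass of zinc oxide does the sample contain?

6.652 g

n(H2SO4) added = 0.1015 × 0.8863 = 0.08996 mol
n(NaOH) used in back-titration = 0.03734 × 0.4402 = 0.01644 mol
From the 1:2 ratio, n(H2SO4) left over = 1/2 × 0.01644 = 8.219 × 10^-3 mol
n(H2SO4) consumed by analyte = 0.08996 − 8.219 × 10^-3 = 0.08174 mol
n(ZnO) = 0.08174 mol (1:1 ratio)
mass of ZnO = 0.08174 × 81.38 = 6.652 g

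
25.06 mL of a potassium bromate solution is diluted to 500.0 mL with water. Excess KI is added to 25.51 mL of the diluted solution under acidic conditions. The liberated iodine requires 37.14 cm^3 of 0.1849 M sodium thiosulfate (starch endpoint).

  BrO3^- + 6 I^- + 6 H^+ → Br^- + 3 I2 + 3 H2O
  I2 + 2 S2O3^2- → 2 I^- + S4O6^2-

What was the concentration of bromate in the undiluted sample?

n(S2O3^2-) = 0.03714 × 0.1849 = 6.867 × 10^-3 mol
n(I2) = n(S2O3^2-)/2 = 3.434 × 10^-3 mol
From the 1:3 ratio, n(BrO3^-) in the aliquot = 1/3 × 3.434 × 10^-3 = 1.145 × 10^-3 mol
[BrO3^-]_dilute = 1.145 × 10^-3 / 0.02551 = 0.04487 mol/L
[BrO3^-]_original = 0.04487 × 500.0/25.06 = 0.8952 mol/L

0.8952 M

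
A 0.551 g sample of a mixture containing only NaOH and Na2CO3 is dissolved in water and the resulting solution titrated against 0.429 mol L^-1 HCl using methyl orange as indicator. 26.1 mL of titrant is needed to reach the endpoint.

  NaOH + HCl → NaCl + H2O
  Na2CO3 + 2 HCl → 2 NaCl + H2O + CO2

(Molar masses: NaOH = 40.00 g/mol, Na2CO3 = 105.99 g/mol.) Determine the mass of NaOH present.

0.130 g

n(HCl) = 0.0261 × 0.429 = 0.0112 mol
Let x = n(NaOH), y = n(Na2CO3).
Titrant: 1x + 2y = 0.0112;  mass: 40.00x + 105.99y = 0.551
Solving, x = 3.26 × 10^-3 mol, y = 3.97 × 10^-3 mol
mass of NaOH = 3.26 × 10^-3 × 40.00 = 0.130 g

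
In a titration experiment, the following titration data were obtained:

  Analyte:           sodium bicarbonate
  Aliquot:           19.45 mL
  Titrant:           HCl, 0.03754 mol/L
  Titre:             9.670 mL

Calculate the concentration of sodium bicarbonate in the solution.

0.01866 mol/L

NaHCO3 + HCl → NaCl + H2O + CO2
n(HCl) = 0.009670 L × 0.03754 mol/L = 3.630 × 10^-4 mol
n(NaHCO3) = 3.630 × 10^-4 mol (1:1 mole ratio)
[NaHCO3] = 3.630 × 10^-4 mol / 0.01945 L = 0.01866 mol/L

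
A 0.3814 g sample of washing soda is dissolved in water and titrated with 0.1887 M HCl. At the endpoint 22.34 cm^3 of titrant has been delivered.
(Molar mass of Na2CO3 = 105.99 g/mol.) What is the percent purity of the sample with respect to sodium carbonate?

58.57 %

Na2CO3 + 2 HCl → 2 NaCl + H2O + CO2
n(HCl) = 0.02234 L × 0.1887 mol/L = 4.216 × 10^-3 mol
From the 1:2 ratio, n(Na2CO3) = 1/2 × 4.216 × 10^-3 = 2.108 × 10^-3 mol
mass of Na2CO3 = 2.108 × 10^-3 × 105.99 g/mol = 0.2234 g
% Na2CO3 = 0.2234 / 0.3814 × 100 = 58.57 %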